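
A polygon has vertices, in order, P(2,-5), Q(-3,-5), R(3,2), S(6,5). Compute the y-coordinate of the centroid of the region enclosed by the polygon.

-244/159

Apply the shoelace formula. First the cross-terms c_i = x_i·y_{i+1} − x_{i+1}·y_i:
  -25, 9, 3, -40  ⇒  2A = -53, A = -26.5.
Then Σ (y_i + y_{i+1})·c_i = 244, so ȳ = 244 / (6·(-26.5)) = -244/159.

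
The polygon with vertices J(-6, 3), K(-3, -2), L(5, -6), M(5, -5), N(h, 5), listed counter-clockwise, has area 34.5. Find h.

-5

Write out the shoelace sum; only the two edges meeting at N involve h:
2·Area = [(5·5 − h·(-5)) + (h·3 − (-6)·5)] + 54
       = 8·h + 109 = 69
⇒ h = -5.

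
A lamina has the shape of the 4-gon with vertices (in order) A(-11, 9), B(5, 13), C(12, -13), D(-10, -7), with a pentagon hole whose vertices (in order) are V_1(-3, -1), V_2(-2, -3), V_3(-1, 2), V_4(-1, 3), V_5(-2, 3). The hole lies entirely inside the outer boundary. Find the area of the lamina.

388.5

Outer boundary:
Σ = (-188) + (-221) + (-214) + (-167) = -790
Area = |Σ|/2 = 395.
Hole:
Apply Gauss's area formula: 2A = Σ (x_i·y_{i+1} − x_{i+1}·y_i), indices taken mod 5.
Σ = (7) + (-7) + (-1) + (3) + (11) = 13
Area = |Σ|/2 = 6.5.
Net area = 395 − 6.5 = 388.5.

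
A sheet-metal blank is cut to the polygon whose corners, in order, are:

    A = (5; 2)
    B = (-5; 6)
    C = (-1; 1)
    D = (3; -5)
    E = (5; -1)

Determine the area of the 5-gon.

40

Apply Gauss's area formula: 2A = Σ (x_i·y_{i+1} − x_{i+1}·y_i), indices taken mod 5.
Σ = (40) + (1) + (2) + (22) + (15) = 80
Area = |Σ|/2 = 40.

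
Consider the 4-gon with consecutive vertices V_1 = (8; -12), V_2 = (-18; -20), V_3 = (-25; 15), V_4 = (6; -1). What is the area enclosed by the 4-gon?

637.5

Apply the shoelace (surveyor's) formula: 2A = Σ (x_i·y_{i+1} − x_{i+1}·y_i), indices taken mod 4.
Σ = (-376) + (-770) + (-65) + (-64) = -1275
Area = |Σ|/2 = 637.5.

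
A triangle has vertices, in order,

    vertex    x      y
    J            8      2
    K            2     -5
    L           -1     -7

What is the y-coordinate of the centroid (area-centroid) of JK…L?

-10/3

Apply Gauss's area formula. First the cross-terms c_i = x_i·y_{i+1} − x_{i+1}·y_i:
  -44, -19, 54  ⇒  2A = -9, A = -4.5.
Then Σ (y_i + y_{i+1})·c_i = 90, so ȳ = 90 / (6·(-4.5)) = -10/3.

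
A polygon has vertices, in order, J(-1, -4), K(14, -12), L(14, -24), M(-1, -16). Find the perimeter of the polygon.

58

|JK| = √((15)² + (-8)²) = √289 = 17
|KL| = √((0)² + (-12)²) = √144 = 12
|LM| = √((-15)² + (8)²) = √289 = 17
|MJ| = √((0)² + (12)²) = √144 = 12
Perimeter = 17 + 12 + 17 + 12 = 58.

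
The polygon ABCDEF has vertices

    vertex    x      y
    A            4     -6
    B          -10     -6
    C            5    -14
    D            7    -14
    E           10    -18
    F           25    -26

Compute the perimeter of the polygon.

|AB| = √((-14)² + (0)²) = √196 = 14
|BC| = √((15)² + (-8)²) = √289 = 17
|CD| = √((2)² + (0)²) = √4 = 2
|DE| = √((3)² + (-4)²) = √25 = 5
|EF| = √((15)² + (-8)²) = √289 = 17
|FA| = √((-21)² + (20)²) = √841 = 29
Perimeter = 14 + 17 + 2 + 5 + 17 + 29 = 84.

84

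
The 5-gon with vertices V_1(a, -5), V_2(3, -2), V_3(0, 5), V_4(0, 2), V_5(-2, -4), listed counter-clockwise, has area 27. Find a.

The doubled signed area Σ (x_i y_{i+1} − x_{i+1} y_i) is linear in a.
With a=0 it equals 44; the coefficient of a is 2 (from the two edges through V_1).
So 2·a + 44 = 2·27 = 54 ⇒ a = 5.

5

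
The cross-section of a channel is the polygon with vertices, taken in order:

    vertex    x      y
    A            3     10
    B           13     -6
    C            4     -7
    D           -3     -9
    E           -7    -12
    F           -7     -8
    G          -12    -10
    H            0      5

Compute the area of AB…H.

214

Apply the shoelace formula: 2A = Σ (x_i·y_{i+1} − x_{i+1}·y_i), indices taken mod 8.
A→B: (3)(-6) − (13)(10) = -148
B→C: (13)(-7) − (4)(-6) = -67
C→D: (4)(-9) − (-3)(-7) = -57
D→E: (-3)(-12) − (-7)(-9) = -27
E→F: (-7)(-8) − (-7)(-12) = -28
F→G: (-7)(-10) − (-12)(-8) = -26
G→H: (-12)(5) − (0)(-10) = -60
H→A: (0)(10) − (3)(5) = -15
Σ = -428
Area = |Σ|/2 = 214.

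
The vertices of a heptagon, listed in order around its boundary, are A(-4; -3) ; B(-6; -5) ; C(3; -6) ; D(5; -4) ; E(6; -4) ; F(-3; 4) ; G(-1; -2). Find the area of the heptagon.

Σ = (2) + (51) + (18) + (4) + (12) + (10) + (-5) = 92
Area = |Σ|/2 = 46.

46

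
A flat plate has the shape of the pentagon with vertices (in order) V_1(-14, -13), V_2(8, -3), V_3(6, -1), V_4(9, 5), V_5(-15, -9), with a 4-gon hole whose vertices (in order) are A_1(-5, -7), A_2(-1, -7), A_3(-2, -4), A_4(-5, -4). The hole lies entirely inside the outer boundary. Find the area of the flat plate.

118.5

Outer boundary:
Apply the shoelace (surveyor's) formula: 2A = Σ (x_i·y_{i+1} − x_{i+1}·y_i), indices taken mod 5.
Cross-terms: 146, 10, 39, -6, 69  ⇒  Σ = 258
Area = |Σ|/2 = 129.
Hole:
Apply the surveyor's formula: 2A = Σ (x_i·y_{i+1} − x_{i+1}·y_i), indices taken mod 4.
Σ = (28) + (-10) + (-12) + (15) = 21
Area = |Σ|/2 = 10.5.
Net area = 129 − 10.5 = 118.5.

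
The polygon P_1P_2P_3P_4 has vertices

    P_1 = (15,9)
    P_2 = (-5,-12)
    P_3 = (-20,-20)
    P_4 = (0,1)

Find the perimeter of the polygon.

|P_1P_2| = √((-20)² + (-21)²) = √841 = 29
|P_2P_3| = √((-15)² + (-8)²) = √289 = 17
|P_3P_4| = √((20)² + (21)²) = √841 = 29
|P_4P_1| = √((15)² + (8)²) = √289 = 17
Perimeter = 29 + 17 + 29 + 17 = 92.

92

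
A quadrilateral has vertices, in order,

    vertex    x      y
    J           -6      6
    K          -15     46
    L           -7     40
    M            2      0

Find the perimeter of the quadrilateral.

102

|JK| = √((-9)² + (40)²) = √1681 = 41
|KL| = √((8)² + (-6)²) = √100 = 10
|LM| = √((9)² + (-40)²) = √1681 = 41
|MJ| = √((-8)² + (6)²) = √100 = 10
Perimeter = 41 + 10 + 41 + 10 = 102.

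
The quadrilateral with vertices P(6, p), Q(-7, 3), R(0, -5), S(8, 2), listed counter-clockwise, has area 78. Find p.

5

The doubled signed area Σ (x_i y_{i+1} − x_{i+1} y_i) is linear in p.
With p=0 it equals 81; the coefficient of p is 15 (from the two edges through P).
So 15·p + 81 = 2·78 = 156 ⇒ p = 5.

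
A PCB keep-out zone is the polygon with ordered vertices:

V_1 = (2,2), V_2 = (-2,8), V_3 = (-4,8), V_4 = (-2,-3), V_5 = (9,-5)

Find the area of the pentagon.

Σ = (20) + (16) + (28) + (37) + (28) = 129
Area = |Σ|/2 = 64.5.

64.5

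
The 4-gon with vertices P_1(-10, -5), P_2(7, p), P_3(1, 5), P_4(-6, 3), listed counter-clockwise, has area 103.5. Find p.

-4

Write out the shoelace sum; only the two edges meeting at P_2 involve p:
2·Area = [((-10)·p − 7·(-5)) + (7·5 − 1·p)] + 93
       = -11·p + 163 = 207
⇒ p = -4.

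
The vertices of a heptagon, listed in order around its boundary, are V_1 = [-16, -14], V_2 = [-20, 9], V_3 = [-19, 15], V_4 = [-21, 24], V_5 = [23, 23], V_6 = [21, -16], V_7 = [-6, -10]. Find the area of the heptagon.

Cross-terms: -424, -129, -141, -1035, -851, -306, -76  ⇒  Σ = -2962
Area = |Σ|/2 = 1481.

1481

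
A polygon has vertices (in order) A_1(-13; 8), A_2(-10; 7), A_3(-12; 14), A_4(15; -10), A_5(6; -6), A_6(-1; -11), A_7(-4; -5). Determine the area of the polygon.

197.5

Cross-terms: -11, -56, -90, -30, -72, -39, -97  ⇒  Σ = -395
Area = |Σ|/2 = 197.5.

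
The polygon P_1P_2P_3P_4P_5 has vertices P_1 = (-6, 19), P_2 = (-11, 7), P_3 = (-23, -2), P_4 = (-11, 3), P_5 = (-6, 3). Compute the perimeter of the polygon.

62

|P_1P_2| = √((-5)² + (-12)²) = √169 = 13
|P_2P_3| = √((-12)² + (-9)²) = √225 = 15
|P_3P_4| = √((12)² + (5)²) = √169 = 13
|P_4P_5| = √((5)² + (0)²) = √25 = 5
|P_5P_1| = √((0)² + (16)²) = √256 = 16
Perimeter = 13 + 15 + 13 + 5 + 16 = 62.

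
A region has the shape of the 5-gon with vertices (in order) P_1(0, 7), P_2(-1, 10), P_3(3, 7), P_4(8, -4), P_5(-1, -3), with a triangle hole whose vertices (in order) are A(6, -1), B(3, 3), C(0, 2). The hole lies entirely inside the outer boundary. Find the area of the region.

Outer boundary:
Apply the surveyor's formula: 2A = Σ (x_i·y_{i+1} − x_{i+1}·y_i), indices taken mod 5.
Σ = (7) + (-37) + (-68) + (-28) + (-7) = -133
Area = |Σ|/2 = 66.5.
Hole:
Σ = (21) + (6) + (-12) = 15
Area = |Σ|/2 = 7.5.
Net area = 66.5 − 7.5 = 59.

59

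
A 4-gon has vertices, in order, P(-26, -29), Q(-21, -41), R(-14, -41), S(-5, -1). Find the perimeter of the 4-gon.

96

|PQ| = √((5)² + (-12)²) = √169 = 13
|QR| = √((7)² + (0)²) = √49 = 7
|RS| = √((9)² + (40)²) = √1681 = 41
|SP| = √((-21)² + (-28)²) = √1225 = 35
Perimeter = 13 + 7 + 41 + 35 = 96.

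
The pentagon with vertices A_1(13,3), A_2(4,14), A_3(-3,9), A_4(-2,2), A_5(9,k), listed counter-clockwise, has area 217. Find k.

-11

Write out the shoelace sum; only the two edges meeting at A_5 involve k:
2·Area = [((-2)·k − 9·2) + (9·3 − 13·k)] + 260
       = -15·k + 269 = 434
⇒ k = -11.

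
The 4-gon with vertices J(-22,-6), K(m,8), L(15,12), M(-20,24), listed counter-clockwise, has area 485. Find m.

1

Write out the shoelace sum; only the two edges meeting at K involve m:
2·Area = [((-22)·8 − m·(-6)) + (m·12 − 15·8)] + 1248
       = 18·m + 952 = 970
⇒ m = 1.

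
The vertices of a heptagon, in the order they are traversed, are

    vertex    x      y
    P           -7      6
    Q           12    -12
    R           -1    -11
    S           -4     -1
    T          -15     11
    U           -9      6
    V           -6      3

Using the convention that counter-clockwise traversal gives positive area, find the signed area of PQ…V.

Apply the surveyor's formula: 2A = Σ (x_i·y_{i+1} − x_{i+1}·y_i), indices taken mod 7.
P→Q: (-7)(-12) − (12)(6) = 12
Q→R: (12)(-11) − (-1)(-12) = -144
R→S: (-1)(-1) − (-4)(-11) = -43
S→T: (-4)(11) − (-15)(-1) = -59
T→U: (-15)(6) − (-9)(11) = 9
U→V: (-9)(3) − (-6)(6) = 9
V→P: (-6)(6) − (-7)(3) = -15
Σ = -231
Signed area = Σ/2 = -115.5 (negative ⇒ clockwise traversal).

-115.5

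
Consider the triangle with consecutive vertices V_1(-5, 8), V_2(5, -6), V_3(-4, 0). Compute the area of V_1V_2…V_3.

Σ = (-10) + (-24) + (-32) = -66
Area = |Σ|/2 = 33.

33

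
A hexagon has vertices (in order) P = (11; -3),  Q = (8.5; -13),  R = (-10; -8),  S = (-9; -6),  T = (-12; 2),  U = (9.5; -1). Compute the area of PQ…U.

Cross-terms: -117.5, -198, -12, -90, -7, -17.5  ⇒  Σ = -442
Area = |Σ|/2 = 221.

221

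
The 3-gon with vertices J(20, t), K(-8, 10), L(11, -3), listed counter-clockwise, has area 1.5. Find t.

The doubled signed area Σ (x_i y_{i+1} − x_{i+1} y_i) is linear in t.
With t=0 it equals 174; the coefficient of t is 19 (from the two edges through J).
So 19·t + 174 = 2·1.5 = 3 ⇒ t = -9.

-9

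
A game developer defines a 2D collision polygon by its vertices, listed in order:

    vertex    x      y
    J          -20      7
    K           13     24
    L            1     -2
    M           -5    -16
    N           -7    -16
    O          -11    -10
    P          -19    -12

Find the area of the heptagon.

608

Σ = (-571) + (-50) + (-26) + (-32) + (-106) + (-58) + (-373) = -1216
Area = |Σ|/2 = 608.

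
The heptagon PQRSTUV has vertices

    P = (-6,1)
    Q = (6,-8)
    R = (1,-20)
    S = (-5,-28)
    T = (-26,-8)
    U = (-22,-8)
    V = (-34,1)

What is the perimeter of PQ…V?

114

|PQ| = √((12)² + (-9)²) = √225 = 15
|QR| = √((-5)² + (-12)²) = √169 = 13
|RS| = √((-6)² + (-8)²) = √100 = 10
|ST| = √((-21)² + (20)²) = √841 = 29
|TU| = √((4)² + (0)²) = √16 = 4
|UV| = √((-12)² + (9)²) = √225 = 15
|VP| = √((28)² + (0)²) = √784 = 28
Perimeter = 15 + 13 + 10 + 29 + 4 + 15 + 28 = 114.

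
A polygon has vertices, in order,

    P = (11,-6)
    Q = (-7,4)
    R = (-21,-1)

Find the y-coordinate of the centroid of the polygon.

-1

Apply the shoelace (surveyor's) formula. First the cross-terms c_i = x_i·y_{i+1} − x_{i+1}·y_i:
  2, 91, 137  ⇒  2A = 230, A = 115.
Then Σ (y_i + y_{i+1})·c_i = -690, so ȳ = -690 / (6·115) = -1.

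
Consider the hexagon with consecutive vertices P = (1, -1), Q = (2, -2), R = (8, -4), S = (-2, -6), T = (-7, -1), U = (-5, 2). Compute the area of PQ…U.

Σ = (0) + (8) + (-56) + (-40) + (-19) + (3) = -104
Area = |Σ|/2 = 52.

52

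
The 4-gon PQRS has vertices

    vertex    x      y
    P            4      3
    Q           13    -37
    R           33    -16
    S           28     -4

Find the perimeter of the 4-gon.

|PQ| = √((9)² + (-40)²) = √1681 = 41
|QR| = √((20)² + (21)²) = √841 = 29
|RS| = √((-5)² + (12)²) = √169 = 13
|SP| = √((-24)² + (7)²) = √625 = 25
Perimeter = 41 + 29 + 13 + 25 = 108.

108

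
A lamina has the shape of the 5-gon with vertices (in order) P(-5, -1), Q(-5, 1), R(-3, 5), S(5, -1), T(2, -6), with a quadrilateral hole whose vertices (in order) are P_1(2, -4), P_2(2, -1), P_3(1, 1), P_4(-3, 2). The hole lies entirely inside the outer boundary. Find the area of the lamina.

Outer boundary:
Apply the surveyor's formula: 2A = Σ (x_i·y_{i+1} − x_{i+1}·y_i), indices taken mod 5.
Σ = (-10) + (-22) + (-22) + (-28) + (-32) = -114
Area = |Σ|/2 = 57.
Hole:
Apply the shoelace (surveyor's) formula: 2A = Σ (x_i·y_{i+1} − x_{i+1}·y_i), indices taken mod 4.
Σ = (6) + (3) + (5) + (8) = 22
Area = |Σ|/2 = 11.
Net area = 57 − 11 = 46.

46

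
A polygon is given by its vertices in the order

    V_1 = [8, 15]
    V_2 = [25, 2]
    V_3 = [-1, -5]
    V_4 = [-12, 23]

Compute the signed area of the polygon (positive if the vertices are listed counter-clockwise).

-464.5

Apply the shoelace formula: 2A = Σ (x_i·y_{i+1} − x_{i+1}·y_i), indices taken mod 4.
Σ = (-359) + (-123) + (-83) + (-364) = -929
Signed area = Σ/2 = -464.5 (negative ⇒ clockwise traversal).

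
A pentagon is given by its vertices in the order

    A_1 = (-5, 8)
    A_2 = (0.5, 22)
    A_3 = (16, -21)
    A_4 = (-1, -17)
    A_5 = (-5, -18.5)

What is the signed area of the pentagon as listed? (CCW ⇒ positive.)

Apply Gauss's area formula: 2A = Σ (x_i·y_{i+1} − x_{i+1}·y_i), indices taken mod 5.
Σ = (-114) + (-362.5) + (-293) + (-66.5) + (-132.5) = -968.5
Signed area = Σ/2 = -484.25 (negative ⇒ clockwise traversal).

-484.25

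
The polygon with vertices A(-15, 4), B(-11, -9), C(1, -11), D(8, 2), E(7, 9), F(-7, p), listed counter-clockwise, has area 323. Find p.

7

Write out the shoelace sum; only the two edges meeting at F involve p:
2·Area = [(7·p − (-7)·9) + ((-7)·4 − (-15)·p)] + 457
       = 22·p + 492 = 646
⇒ p = 7.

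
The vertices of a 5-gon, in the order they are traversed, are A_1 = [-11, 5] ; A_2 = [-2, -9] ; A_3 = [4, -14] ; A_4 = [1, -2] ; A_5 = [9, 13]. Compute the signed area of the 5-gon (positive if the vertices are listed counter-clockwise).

199

Apply the shoelace (surveyor's) formula: 2A = Σ (x_i·y_{i+1} − x_{i+1}·y_i), indices taken mod 5.
Σ = (109) + (64) + (6) + (31) + (188) = 398
Signed area = Σ/2 = 199 (positive ⇒ counter-clockwise traversal).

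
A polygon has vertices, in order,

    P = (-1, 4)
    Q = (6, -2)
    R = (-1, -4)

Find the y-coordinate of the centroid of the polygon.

-2/3

Apply the shoelace formula. First the cross-terms c_i = x_i·y_{i+1} − x_{i+1}·y_i:
  -22, -26, -8  ⇒  2A = -56, A = -28.
Then Σ (y_i + y_{i+1})·c_i = 112, so ȳ = 112 / (6·(-28)) = -2/3.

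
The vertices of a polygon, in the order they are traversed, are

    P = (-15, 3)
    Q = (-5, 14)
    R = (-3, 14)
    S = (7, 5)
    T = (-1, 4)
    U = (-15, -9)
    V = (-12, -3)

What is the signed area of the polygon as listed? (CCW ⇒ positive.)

-189

Σ = (-195) + (-28) + (-113) + (33) + (69) + (-63) + (-81) = -378
Signed area = Σ/2 = -189 (negative ⇒ clockwise traversal).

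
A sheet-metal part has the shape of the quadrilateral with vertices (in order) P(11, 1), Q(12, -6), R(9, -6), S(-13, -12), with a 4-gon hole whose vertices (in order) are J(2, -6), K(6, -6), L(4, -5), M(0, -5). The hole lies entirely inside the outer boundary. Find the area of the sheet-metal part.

Outer boundary:
Σ = (-78) + (-18) + (-186) + (119) = -163
Area = |Σ|/2 = 81.5.
Hole:
Apply the surveyor's formula: 2A = Σ (x_i·y_{i+1} − x_{i+1}·y_i), indices taken mod 4.
J→K: (2)(-6) − (6)(-6) = 24
K→L: (6)(-5) − (4)(-6) = -6
L→M: (4)(-5) − (0)(-5) = -20
M→J: (0)(-6) − (2)(-5) = 10
Σ = 8
Area = |Σ|/2 = 4.
Net area = 81.5 − 4 = 77.5.

77.5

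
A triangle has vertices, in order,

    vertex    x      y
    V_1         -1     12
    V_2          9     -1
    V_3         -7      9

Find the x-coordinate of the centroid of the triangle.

Apply the surveyor's formula. First the cross-terms c_i = x_i·y_{i+1} − x_{i+1}·y_i:
  -107, 74, -75  ⇒  2A = -108, A = -54.
Then Σ (x_i + x_{i+1})·c_i = -108, so x̄ = -108 / (6·(-54)) = 1/3.

1/3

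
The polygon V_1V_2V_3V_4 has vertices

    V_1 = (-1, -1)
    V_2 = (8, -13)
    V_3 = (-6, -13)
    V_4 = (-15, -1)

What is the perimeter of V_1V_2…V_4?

|V_1V_2| = √((9)² + (-12)²) = √225 = 15
|V_2V_3| = √((-14)² + (0)²) = √196 = 14
|V_3V_4| = √((-9)² + (12)²) = √225 = 15
|V_4V_1| = √((14)² + (0)²) = √196 = 14
Perimeter = 15 + 14 + 15 + 14 = 58.

58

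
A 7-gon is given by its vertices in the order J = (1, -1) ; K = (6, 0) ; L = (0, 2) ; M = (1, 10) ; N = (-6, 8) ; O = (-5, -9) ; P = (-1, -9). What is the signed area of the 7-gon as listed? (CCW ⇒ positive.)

112

J→K: (1)(0) − (6)(-1) = 6
K→L: (6)(2) − (0)(0) = 12
L→M: (0)(10) − (1)(2) = -2
M→N: (1)(8) − (-6)(10) = 68
N→O: (-6)(-9) − (-5)(8) = 94
O→P: (-5)(-9) − (-1)(-9) = 36
P→J: (-1)(-1) − (1)(-9) = 10
Σ = 224
Signed area = Σ/2 = 112 (positive ⇒ counter-clockwise traversal).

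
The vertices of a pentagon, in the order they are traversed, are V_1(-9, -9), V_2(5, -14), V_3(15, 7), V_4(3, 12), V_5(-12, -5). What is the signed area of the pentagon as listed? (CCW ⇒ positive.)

V_1→V_2: (-9)(-14) − (5)(-9) = 171
V_2→V_3: (5)(7) − (15)(-14) = 245
V_3→V_4: (15)(12) − (3)(7) = 159
V_4→V_5: (3)(-5) − (-12)(12) = 129
V_5→V_1: (-12)(-9) − (-9)(-5) = 63
Σ = 767
Signed area = Σ/2 = 383.5 (positive ⇒ counter-clockwise traversal).

383.5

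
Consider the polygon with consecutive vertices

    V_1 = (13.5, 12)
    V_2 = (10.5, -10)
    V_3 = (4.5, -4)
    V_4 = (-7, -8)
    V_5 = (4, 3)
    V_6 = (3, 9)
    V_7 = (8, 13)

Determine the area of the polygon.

198.25

Σ = (-261) + (3) + (-64) + (11) + (27) + (-33) + (-79.5) = -396.5
Area = |Σ|/2 = 198.25.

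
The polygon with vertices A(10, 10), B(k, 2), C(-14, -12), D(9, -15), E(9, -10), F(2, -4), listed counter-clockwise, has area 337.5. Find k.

-10

The doubled signed area Σ (x_i y_{i+1} − x_{i+1} y_i) is linear in k.
With k=0 it equals 455; the coefficient of k is -22 (from the two edges through B).
So -22·k + 455 = 2·337.5 = 675 ⇒ k = -10.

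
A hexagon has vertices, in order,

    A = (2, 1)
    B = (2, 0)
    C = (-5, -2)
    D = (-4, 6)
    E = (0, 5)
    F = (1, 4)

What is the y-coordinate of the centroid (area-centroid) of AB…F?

223/114

Apply the surveyor's formula. First the cross-terms c_i = x_i·y_{i+1} − x_{i+1}·y_i:
  -2, -4, -38, -20, -5, -7  ⇒  2A = -76, A = -38.
Then Σ (y_i + y_{i+1})·c_i = -446, so ȳ = -446 / (6·(-38)) = 223/114.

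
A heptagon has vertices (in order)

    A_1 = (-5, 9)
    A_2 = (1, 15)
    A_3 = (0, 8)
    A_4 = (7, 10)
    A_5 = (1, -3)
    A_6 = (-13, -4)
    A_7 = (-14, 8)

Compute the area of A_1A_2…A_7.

Cross-terms: -84, 8, -56, -31, -43, -160, -86  ⇒  Σ = -452
Area = |Σ|/2 = 226.

226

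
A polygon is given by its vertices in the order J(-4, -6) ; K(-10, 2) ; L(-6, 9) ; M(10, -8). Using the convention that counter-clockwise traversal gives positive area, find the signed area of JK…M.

-140

Σ = (-68) + (-78) + (-42) + (-92) = -280
Signed area = Σ/2 = -140 (negative ⇒ clockwise traversal).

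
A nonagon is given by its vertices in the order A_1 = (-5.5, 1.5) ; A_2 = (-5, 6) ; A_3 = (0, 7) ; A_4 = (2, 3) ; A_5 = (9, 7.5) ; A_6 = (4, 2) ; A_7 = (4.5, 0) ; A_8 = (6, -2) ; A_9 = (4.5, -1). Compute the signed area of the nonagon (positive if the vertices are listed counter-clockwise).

-56.125

Apply the shoelace formula: 2A = Σ (x_i·y_{i+1} − x_{i+1}·y_i), indices taken mod 9.
Σ = (-25.5) + (-35) + (-14) + (-12) + (-12) + (-9) + (-9) + (3) + (1.25) = -112.25
Signed area = Σ/2 = -56.125 (negative ⇒ clockwise traversal).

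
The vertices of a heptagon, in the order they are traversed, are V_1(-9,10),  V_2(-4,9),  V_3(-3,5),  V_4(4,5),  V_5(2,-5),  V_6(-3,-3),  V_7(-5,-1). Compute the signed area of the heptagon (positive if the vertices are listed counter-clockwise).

-95.5

Apply the surveyor's formula: 2A = Σ (x_i·y_{i+1} − x_{i+1}·y_i), indices taken mod 7.
Cross-terms: -41, 7, -35, -30, -21, -12, -59  ⇒  Σ = -191
Signed area = Σ/2 = -95.5 (negative ⇒ clockwise traversal).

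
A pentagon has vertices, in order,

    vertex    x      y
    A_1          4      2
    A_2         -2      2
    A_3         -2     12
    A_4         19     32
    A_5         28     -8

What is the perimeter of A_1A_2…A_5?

|A_1A_2| = √((-6)² + (0)²) = √36 = 6
|A_2A_3| = √((0)² + (10)²) = √100 = 10
|A_3A_4| = √((21)² + (20)²) = √841 = 29
|A_4A_5| = √((9)² + (-40)²) = √1681 = 41
|A_5A_1| = √((-24)² + (10)²) = √676 = 26
Perimeter = 6 + 10 + 29 + 41 + 26 = 112.

112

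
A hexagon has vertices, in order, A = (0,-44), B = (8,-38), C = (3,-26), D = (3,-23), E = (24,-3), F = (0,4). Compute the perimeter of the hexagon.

128

|AB| = √((8)² + (6)²) = √100 = 10
|BC| = √((-5)² + (12)²) = √169 = 13
|CD| = √((0)² + (3)²) = √9 = 3
|DE| = √((21)² + (20)²) = √841 = 29
|EF| = √((-24)² + (7)²) = √625 = 25
|FA| = √((0)² + (-48)²) = √2304 = 48
Perimeter = 10 + 13 + 3 + 29 + 25 + 48 = 128.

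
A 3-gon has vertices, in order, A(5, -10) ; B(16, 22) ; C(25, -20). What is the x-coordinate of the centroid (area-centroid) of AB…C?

Apply the shoelace formula. First the cross-terms c_i = x_i·y_{i+1} − x_{i+1}·y_i:
  270, -870, -150  ⇒  2A = -750, A = -375.
Then Σ (x_i + x_{i+1})·c_i = -34500, so x̄ = -34500 / (6·(-375)) = 46/3.

46/3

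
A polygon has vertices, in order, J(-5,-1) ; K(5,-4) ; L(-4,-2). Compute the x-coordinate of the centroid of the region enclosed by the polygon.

-4/3

Apply the shoelace formula. First the cross-terms c_i = x_i·y_{i+1} − x_{i+1}·y_i:
  25, -26, -6  ⇒  2A = -7, A = -3.5.
Then Σ (x_i + x_{i+1})·c_i = 28, so x̄ = 28 / (6·(-3.5)) = -4/3.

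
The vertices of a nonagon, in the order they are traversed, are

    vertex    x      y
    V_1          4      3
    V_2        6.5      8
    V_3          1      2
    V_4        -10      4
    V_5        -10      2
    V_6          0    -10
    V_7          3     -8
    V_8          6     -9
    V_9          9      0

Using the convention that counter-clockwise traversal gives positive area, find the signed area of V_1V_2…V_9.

160.25

Apply Gauss's area formula: 2A = Σ (x_i·y_{i+1} − x_{i+1}·y_i), indices taken mod 9.
Cross-terms: 12.5, 5, 24, 20, 100, 30, 21, 81, 27  ⇒  Σ = 320.5
Signed area = Σ/2 = 160.25 (positive ⇒ counter-clockwise traversal).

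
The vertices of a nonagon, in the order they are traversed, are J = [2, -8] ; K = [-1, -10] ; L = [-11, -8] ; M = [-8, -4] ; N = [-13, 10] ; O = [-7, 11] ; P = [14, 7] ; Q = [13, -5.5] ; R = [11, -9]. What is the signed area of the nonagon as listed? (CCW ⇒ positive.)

J→K: (2)(-10) − (-1)(-8) = -28
K→L: (-1)(-8) − (-11)(-10) = -102
L→M: (-11)(-4) − (-8)(-8) = -20
M→N: (-8)(10) − (-13)(-4) = -132
N→O: (-13)(11) − (-7)(10) = -73
O→P: (-7)(7) − (14)(11) = -203
P→Q: (14)(-5.5) − (13)(7) = -168
Q→R: (13)(-9) − (11)(-5.5) = -56.5
R→J: (11)(-8) − (2)(-9) = -70
Σ = -852.5
Signed area = Σ/2 = -426.25 (negative ⇒ clockwise traversal).

-426.25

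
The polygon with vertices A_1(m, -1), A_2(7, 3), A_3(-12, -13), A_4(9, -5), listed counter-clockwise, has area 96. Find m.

The doubled signed area Σ (x_i y_{i+1} − x_{i+1} y_i) is linear in m.
With m=0 it equals 120; the coefficient of m is 8 (from the two edges through A_1).
So 8·m + 120 = 2·96 = 192 ⇒ m = 9.

9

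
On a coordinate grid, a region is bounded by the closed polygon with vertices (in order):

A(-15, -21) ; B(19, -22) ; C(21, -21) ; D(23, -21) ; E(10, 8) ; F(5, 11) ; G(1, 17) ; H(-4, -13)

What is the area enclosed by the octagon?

658

Apply the shoelace (surveyor's) formula: 2A = Σ (x_i·y_{i+1} − x_{i+1}·y_i), indices taken mod 8.
Σ = (729) + (63) + (42) + (394) + (70) + (74) + (55) + (-111) = 1316
Area = |Σ|/2 = 658.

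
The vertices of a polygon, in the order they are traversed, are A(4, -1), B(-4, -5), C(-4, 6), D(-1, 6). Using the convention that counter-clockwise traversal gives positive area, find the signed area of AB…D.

-54.5

Cross-terms: -24, -44, -18, -23  ⇒  Σ = -109
Signed area = Σ/2 = -54.5 (negative ⇒ clockwise traversal).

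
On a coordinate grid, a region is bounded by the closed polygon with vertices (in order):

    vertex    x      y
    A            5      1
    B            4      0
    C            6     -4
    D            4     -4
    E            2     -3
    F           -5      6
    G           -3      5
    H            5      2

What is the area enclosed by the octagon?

A→B: (5)(0) − (4)(1) = -4
B→C: (4)(-4) − (6)(0) = -16
C→D: (6)(-4) − (4)(-4) = -8
D→E: (4)(-3) − (2)(-4) = -4
E→F: (2)(6) − (-5)(-3) = -3
F→G: (-5)(5) − (-3)(6) = -7
G→H: (-3)(2) − (5)(5) = -31
H→A: (5)(1) − (5)(2) = -5
Σ = -78
Area = |Σ|/2 = 39.

39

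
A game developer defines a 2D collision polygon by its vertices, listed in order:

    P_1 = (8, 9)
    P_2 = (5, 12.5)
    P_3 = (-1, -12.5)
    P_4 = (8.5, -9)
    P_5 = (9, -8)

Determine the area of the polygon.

139.125

Σ = (55) + (-50) + (115.25) + (13) + (145) = 278.25
Area = |Σ|/2 = 139.125.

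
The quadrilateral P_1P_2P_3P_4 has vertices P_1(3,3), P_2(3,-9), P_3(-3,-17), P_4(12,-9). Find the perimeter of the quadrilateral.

54

|P_1P_2| = √((0)² + (-12)²) = √144 = 12
|P_2P_3| = √((-6)² + (-8)²) = √100 = 10
|P_3P_4| = √((15)² + (8)²) = √289 = 17
|P_4P_1| = √((-9)² + (12)²) = √225 = 15
Perimeter = 12 + 10 + 17 + 15 = 54.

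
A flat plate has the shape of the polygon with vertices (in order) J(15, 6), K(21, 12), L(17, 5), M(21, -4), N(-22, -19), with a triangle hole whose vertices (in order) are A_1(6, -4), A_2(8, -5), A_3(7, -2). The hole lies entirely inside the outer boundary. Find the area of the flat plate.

273.5

Outer boundary:
Cross-terms: 54, -99, -173, -487, 153  ⇒  Σ = -552
Area = |Σ|/2 = 276.
Hole:
Apply the shoelace formula: 2A = Σ (x_i·y_{i+1} − x_{i+1}·y_i), indices taken mod 3.
Cross-terms: 2, 19, -16  ⇒  Σ = 5
Area = |Σ|/2 = 2.5.
Net area = 276 − 2.5 = 273.5.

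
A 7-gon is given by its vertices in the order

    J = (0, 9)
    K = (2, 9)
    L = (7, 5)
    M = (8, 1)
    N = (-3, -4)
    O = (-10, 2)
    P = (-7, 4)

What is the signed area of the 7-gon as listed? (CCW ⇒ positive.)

Cross-terms: -18, -53, -33, -29, -46, -26, -63  ⇒  Σ = -268
Signed area = Σ/2 = -134 (negative ⇒ clockwise traversal).

-134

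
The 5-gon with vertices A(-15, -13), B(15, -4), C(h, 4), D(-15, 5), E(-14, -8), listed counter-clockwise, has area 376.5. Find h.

14

Write out the shoelace sum; only the two edges meeting at C involve h:
2·Area = [(15·4 − h·(-4)) + (h·5 − (-15)·4)] + 507
       = 9·h + 627 = 753
⇒ h = 14.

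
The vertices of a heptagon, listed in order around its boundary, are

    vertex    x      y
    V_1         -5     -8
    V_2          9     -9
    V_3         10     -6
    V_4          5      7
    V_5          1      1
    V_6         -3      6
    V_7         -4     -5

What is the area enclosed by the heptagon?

153

Apply the surveyor's formula: 2A = Σ (x_i·y_{i+1} − x_{i+1}·y_i), indices taken mod 7.
Σ = (117) + (36) + (100) + (-2) + (9) + (39) + (7) = 306
Area = |Σ|/2 = 153.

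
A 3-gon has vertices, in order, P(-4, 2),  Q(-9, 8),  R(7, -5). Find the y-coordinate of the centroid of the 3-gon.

Apply the surveyor's formula. First the cross-terms c_i = x_i·y_{i+1} − x_{i+1}·y_i:
  -14, -11, -6  ⇒  2A = -31, A = -15.5.
Then Σ (y_i + y_{i+1})·c_i = -155, so ȳ = -155 / (6·(-15.5)) = 5/3.

5/3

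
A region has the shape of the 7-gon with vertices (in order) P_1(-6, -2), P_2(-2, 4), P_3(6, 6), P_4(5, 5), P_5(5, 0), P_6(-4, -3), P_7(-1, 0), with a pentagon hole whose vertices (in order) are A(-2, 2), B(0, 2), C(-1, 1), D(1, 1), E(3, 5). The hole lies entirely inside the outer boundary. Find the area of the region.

Outer boundary:
Apply the shoelace formula: 2A = Σ (x_i·y_{i+1} − x_{i+1}·y_i), indices taken mod 7.
Cross-terms: -28, -36, 0, -25, -15, -3, 2  ⇒  Σ = -105
Area = |Σ|/2 = 52.5.
Hole:
A→B: (-2)(2) − (0)(2) = -4
B→C: (0)(1) − (-1)(2) = 2
C→D: (-1)(1) − (1)(1) = -2
D→E: (1)(5) − (3)(1) = 2
E→A: (3)(2) − (-2)(5) = 16
Σ = 14
Area = |Σ|/2 = 7.
Net area = 52.5 − 7 = 45.5.

45.5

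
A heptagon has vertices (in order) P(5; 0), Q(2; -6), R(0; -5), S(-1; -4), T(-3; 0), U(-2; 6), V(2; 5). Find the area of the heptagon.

Apply the surveyor's formula: 2A = Σ (x_i·y_{i+1} − x_{i+1}·y_i), indices taken mod 7.
P→Q: (5)(-6) − (2)(0) = -30
Q→R: (2)(-5) − (0)(-6) = -10
R→S: (0)(-4) − (-1)(-5) = -5
S→T: (-1)(0) − (-3)(-4) = -12
T→U: (-3)(6) − (-2)(0) = -18
U→V: (-2)(5) − (2)(6) = -22
V→P: (2)(0) − (5)(5) = -25
Σ = -122
Area = |Σ|/2 = 61.

61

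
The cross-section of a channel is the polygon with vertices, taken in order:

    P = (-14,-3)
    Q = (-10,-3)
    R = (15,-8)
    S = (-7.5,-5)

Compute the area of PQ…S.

22.75

Apply the surveyor's formula: 2A = Σ (x_i·y_{i+1} − x_{i+1}·y_i), indices taken mod 4.
Σ = (12) + (125) + (-135) + (-47.5) = -45.5
Area = |Σ|/2 = 22.75.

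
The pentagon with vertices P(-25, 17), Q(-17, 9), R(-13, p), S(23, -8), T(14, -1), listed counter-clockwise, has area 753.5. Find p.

The doubled signed area Σ (x_i y_{i+1} − x_{i+1} y_i) is linear in p.
With p=0 it equals 587; the coefficient of p is -40 (from the two edges through R).
So -40·p + 587 = 2·753.5 = 1507 ⇒ p = -23.

-23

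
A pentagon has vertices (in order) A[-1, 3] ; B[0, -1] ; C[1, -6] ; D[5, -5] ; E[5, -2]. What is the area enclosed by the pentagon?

27.5

A→B: (-1)(-1) − (0)(3) = 1
B→C: (0)(-6) − (1)(-1) = 1
C→D: (1)(-5) − (5)(-6) = 25
D→E: (5)(-2) − (5)(-5) = 15
E→A: (5)(3) − (-1)(-2) = 13
Σ = 55
Area = |Σ|/2 = 27.5.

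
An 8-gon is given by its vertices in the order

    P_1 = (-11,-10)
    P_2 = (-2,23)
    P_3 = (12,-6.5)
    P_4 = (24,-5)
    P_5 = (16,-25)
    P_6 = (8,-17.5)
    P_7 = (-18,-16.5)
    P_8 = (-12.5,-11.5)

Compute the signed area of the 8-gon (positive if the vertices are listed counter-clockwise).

Apply the shoelace formula: 2A = Σ (x_i·y_{i+1} − x_{i+1}·y_i), indices taken mod 8.
Σ = (-273) + (-263) + (96) + (-520) + (-80) + (-447) + (0.75) + (-1.5) = -1487.75
Signed area = Σ/2 = -743.875 (negative ⇒ clockwise traversal).

-743.875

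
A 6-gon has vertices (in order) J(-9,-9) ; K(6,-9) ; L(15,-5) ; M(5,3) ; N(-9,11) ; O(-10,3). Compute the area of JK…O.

296

Cross-terms: 135, 105, 70, 82, 83, 117  ⇒  Σ = 592
Area = |Σ|/2 = 296.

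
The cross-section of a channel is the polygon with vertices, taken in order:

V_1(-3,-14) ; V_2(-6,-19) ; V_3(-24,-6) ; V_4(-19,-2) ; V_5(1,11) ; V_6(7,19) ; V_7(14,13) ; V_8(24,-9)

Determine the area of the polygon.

877

Apply the shoelace (surveyor's) formula: 2A = Σ (x_i·y_{i+1} − x_{i+1}·y_i), indices taken mod 8.
V_1→V_2: (-3)(-19) − (-6)(-14) = -27
V_2→V_3: (-6)(-6) − (-24)(-19) = -420
V_3→V_4: (-24)(-2) − (-19)(-6) = -66
V_4→V_5: (-19)(11) − (1)(-2) = -207
V_5→V_6: (1)(19) − (7)(11) = -58
V_6→V_7: (7)(13) − (14)(19) = -175
V_7→V_8: (14)(-9) − (24)(13) = -438
V_8→V_1: (24)(-14) − (-3)(-9) = -363
Σ = -1754
Area = |Σ|/2 = 877.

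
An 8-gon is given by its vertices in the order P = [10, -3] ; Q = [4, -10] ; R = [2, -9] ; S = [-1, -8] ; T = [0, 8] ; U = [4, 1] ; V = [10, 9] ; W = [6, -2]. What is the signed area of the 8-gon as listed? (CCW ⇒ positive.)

Apply the surveyor's formula: 2A = Σ (x_i·y_{i+1} − x_{i+1}·y_i), indices taken mod 8.
Σ = (-88) + (-16) + (-25) + (-8) + (-32) + (26) + (-74) + (2) = -215
Signed area = Σ/2 = -107.5 (negative ⇒ clockwise traversal).

-107.5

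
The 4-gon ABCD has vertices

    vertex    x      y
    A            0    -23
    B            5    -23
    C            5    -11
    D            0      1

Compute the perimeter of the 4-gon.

54

|AB| = √((5)² + (0)²) = √25 = 5
|BC| = √((0)² + (12)²) = √144 = 12
|CD| = √((-5)² + (12)²) = √169 = 13
|DA| = √((0)² + (-24)²) = √576 = 24
Perimeter = 5 + 12 + 13 + 24 = 54.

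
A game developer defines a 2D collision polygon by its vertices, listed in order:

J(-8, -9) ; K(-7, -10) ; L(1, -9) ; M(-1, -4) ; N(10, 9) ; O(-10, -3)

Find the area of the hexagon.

117

Apply the shoelace formula: 2A = Σ (x_i·y_{i+1} − x_{i+1}·y_i), indices taken mod 6.
Cross-terms: 17, 73, -13, 31, 60, 66  ⇒  Σ = 234
Area = |Σ|/2 = 117.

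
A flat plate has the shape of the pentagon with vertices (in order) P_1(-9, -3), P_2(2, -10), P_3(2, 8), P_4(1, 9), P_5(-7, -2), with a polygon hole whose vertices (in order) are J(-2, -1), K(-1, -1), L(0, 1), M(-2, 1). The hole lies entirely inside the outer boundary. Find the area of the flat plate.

100

Outer boundary:
Apply Gauss's area formula: 2A = Σ (x_i·y_{i+1} − x_{i+1}·y_i), indices taken mod 5.
Σ = (96) + (36) + (10) + (61) + (3) = 206
Area = |Σ|/2 = 103.
Hole:
J→K: (-2)(-1) − (-1)(-1) = 1
K→L: (-1)(1) − (0)(-1) = -1
L→M: (0)(1) − (-2)(1) = 2
M→J: (-2)(-1) − (-2)(1) = 4
Σ = 6
Area = |Σ|/2 = 3.
Net area = 103 − 3 = 100.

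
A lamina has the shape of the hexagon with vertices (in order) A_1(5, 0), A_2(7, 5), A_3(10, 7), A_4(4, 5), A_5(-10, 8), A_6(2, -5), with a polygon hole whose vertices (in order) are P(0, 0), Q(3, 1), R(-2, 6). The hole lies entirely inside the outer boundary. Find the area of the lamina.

Outer boundary:
Σ = (25) + (-1) + (22) + (82) + (34) + (25) = 187
Area = |Σ|/2 = 93.5.
Hole:
Apply the shoelace (surveyor's) formula: 2A = Σ (x_i·y_{i+1} − x_{i+1}·y_i), indices taken mod 3.
Σ = (0) + (20) + (0) = 20
Area = |Σ|/2 = 10.
Net area = 93.5 − 10 = 83.5.

83.5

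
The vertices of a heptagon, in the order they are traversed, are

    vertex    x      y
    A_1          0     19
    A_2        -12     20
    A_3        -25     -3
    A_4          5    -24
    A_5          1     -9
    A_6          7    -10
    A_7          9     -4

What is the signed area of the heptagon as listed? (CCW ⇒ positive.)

822

Apply the shoelace (surveyor's) formula: 2A = Σ (x_i·y_{i+1} − x_{i+1}·y_i), indices taken mod 7.
Σ = (228) + (536) + (615) + (-21) + (53) + (62) + (171) = 1644
Signed area = Σ/2 = 822 (positive ⇒ counter-clockwise traversal).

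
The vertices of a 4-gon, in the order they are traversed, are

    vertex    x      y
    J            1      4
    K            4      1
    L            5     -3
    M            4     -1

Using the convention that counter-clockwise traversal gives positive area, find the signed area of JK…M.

-4

Apply Gauss's area formula: 2A = Σ (x_i·y_{i+1} − x_{i+1}·y_i), indices taken mod 4.
Σ = (-15) + (-17) + (7) + (17) = -8
Signed area = Σ/2 = -4 (negative ⇒ clockwise traversal).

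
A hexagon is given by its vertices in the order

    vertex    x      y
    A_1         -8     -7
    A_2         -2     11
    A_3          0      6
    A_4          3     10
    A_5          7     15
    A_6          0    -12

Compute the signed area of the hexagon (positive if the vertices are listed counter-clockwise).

-168.5

A_1→A_2: (-8)(11) − (-2)(-7) = -102
A_2→A_3: (-2)(6) − (0)(11) = -12
A_3→A_4: (0)(10) − (3)(6) = -18
A_4→A_5: (3)(15) − (7)(10) = -25
A_5→A_6: (7)(-12) − (0)(15) = -84
A_6→A_1: (0)(-7) − (-8)(-12) = -96
Σ = -337
Signed area = Σ/2 = -168.5 (negative ⇒ clockwise traversal).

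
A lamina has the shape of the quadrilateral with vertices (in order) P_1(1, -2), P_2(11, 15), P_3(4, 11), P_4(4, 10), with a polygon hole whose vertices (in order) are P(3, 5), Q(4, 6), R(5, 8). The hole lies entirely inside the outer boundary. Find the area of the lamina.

37.5

Outer boundary:
Apply the surveyor's formula: 2A = Σ (x_i·y_{i+1} − x_{i+1}·y_i), indices taken mod 4.
P_1→P_2: (1)(15) − (11)(-2) = 37
P_2→P_3: (11)(11) − (4)(15) = 61
P_3→P_4: (4)(10) − (4)(11) = -4
P_4→P_1: (4)(-2) − (1)(10) = -18
Σ = 76
Area = |Σ|/2 = 38.
Hole:
Apply Gauss's area formula: 2A = Σ (x_i·y_{i+1} − x_{i+1}·y_i), indices taken mod 3.
Cross-terms: -2, 2, 1  ⇒  Σ = 1
Area = |Σ|/2 = 0.5.
Net area = 38 − 0.5 = 37.5.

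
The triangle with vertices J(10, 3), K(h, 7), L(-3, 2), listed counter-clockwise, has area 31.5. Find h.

-1

The doubled signed area Σ (x_i y_{i+1} − x_{i+1} y_i) is linear in h.
With h=0 it equals 62; the coefficient of h is -1 (from the two edges through K).
So -1·h + 62 = 2·31.5 = 63 ⇒ h = -1.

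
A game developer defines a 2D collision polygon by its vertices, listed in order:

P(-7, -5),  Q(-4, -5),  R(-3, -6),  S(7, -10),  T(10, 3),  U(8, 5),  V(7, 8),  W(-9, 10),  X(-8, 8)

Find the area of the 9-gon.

259

Cross-terms: 15, 9, 72, 121, 26, 29, 142, 8, 96  ⇒  Σ = 518
Area = |Σ|/2 = 259.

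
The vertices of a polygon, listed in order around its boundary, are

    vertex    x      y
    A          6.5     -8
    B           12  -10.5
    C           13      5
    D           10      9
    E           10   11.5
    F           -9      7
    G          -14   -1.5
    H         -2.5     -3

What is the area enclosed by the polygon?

339.5

A→B: (6.5)(-10.5) − (12)(-8) = 27.75
B→C: (12)(5) − (13)(-10.5) = 196.5
C→D: (13)(9) − (10)(5) = 67
D→E: (10)(11.5) − (10)(9) = 25
E→F: (10)(7) − (-9)(11.5) = 173.5
F→G: (-9)(-1.5) − (-14)(7) = 111.5
G→H: (-14)(-3) − (-2.5)(-1.5) = 38.25
H→A: (-2.5)(-8) − (6.5)(-3) = 39.5
Σ = 679
Area = |Σ|/2 = 339.5.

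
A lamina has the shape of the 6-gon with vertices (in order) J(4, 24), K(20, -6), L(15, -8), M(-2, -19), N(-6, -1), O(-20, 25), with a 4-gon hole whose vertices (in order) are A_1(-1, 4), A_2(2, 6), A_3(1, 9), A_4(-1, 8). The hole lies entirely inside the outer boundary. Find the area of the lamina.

Outer boundary:
Cross-terms: -504, -70, -301, -112, -170, -580  ⇒  Σ = -1737
Area = |Σ|/2 = 868.5.
Hole:
A_1→A_2: (-1)(6) − (2)(4) = -14
A_2→A_3: (2)(9) − (1)(6) = 12
A_3→A_4: (1)(8) − (-1)(9) = 17
A_4→A_1: (-1)(4) − (-1)(8) = 4
Σ = 19
Area = |Σ|/2 = 9.5.
Net area = 868.5 − 9.5 = 859.

859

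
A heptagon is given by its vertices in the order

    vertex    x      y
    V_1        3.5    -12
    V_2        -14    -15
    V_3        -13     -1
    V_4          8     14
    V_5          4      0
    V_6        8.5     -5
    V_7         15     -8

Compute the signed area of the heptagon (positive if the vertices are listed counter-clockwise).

-398.25

Apply the shoelace (surveyor's) formula: 2A = Σ (x_i·y_{i+1} − x_{i+1}·y_i), indices taken mod 7.
Σ = (-220.5) + (-181) + (-174) + (-56) + (-20) + (7) + (-152) = -796.5
Signed area = Σ/2 = -398.25 (negative ⇒ clockwise traversal).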